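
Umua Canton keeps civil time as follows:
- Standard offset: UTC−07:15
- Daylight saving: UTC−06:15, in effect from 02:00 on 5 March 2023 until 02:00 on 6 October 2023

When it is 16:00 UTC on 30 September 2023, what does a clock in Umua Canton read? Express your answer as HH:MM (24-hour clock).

09:45

At the standard offset (UTC−07:15), 16:00 UTC − 7h15m = 08:45 Umua Canton standard time.
The standard-time date in Umua Canton, 30 September 2023, falls between 5 March and 6 October, so daylight saving is in effect and Umua Canton is at UTC−06:15.
16:00 UTC − 6h15m = 09:45 local.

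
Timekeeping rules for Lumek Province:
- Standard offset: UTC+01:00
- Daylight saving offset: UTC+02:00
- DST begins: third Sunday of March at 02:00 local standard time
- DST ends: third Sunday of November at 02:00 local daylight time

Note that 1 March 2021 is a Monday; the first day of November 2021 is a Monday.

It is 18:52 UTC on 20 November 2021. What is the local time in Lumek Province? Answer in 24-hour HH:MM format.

1 March 2021 is a Monday, so the first Sunday is March 7 and the third is March 21.
1 November 2021 is a Monday, so the first Sunday is November 7 and the third is November 21.
At the standard offset (UTC+01:00), 18:52 UTC + 1h = 19:52 Lumek Province standard time.
Daylight saving runs 21 March – 21 November; the standard-time date in Lumek Province, 20 November 2021, is inside that window, so Lumek Province is at UTC+02:00.
18:52 UTC + 2h = 20:52 local.

20:52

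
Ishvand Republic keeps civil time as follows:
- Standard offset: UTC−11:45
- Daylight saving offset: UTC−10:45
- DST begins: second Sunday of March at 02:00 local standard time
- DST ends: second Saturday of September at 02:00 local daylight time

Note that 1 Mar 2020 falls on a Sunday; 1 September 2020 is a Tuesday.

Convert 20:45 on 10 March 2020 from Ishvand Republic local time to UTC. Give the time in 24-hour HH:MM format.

1 March 2020 is a Sunday, so the first Sunday is March 1 and the second is March 8.
1 September 2020 is a Tuesday, so the first Saturday is September 5 and the second is September 12.
10 March 2020 lies within the daylight-saving period (8 March – 12 September), so Ishvand Republic is on daylight time, UTC−10:45.
20:45 local + 10h45m = 07:30 UTC (rolling into the next day, 11 March 2020).

07:30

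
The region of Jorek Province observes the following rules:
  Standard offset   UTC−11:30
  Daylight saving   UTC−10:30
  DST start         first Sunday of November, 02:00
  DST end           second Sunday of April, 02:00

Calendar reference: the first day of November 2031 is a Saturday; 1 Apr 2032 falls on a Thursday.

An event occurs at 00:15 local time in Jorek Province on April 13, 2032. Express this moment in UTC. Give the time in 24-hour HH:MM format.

1 November 2031 is a Saturday, so the first Sunday is November 2.
1 April 2032 is a Thursday, so the first Sunday is April 4 and the second is April 11.
April 13, 2032 does not fall between 2 November 2031 and 11 April 2032, so daylight saving is not in effect and Jorek Province is at UTC−11:30.
00:15 local + 11h30m = 11:45 UTC.

11:45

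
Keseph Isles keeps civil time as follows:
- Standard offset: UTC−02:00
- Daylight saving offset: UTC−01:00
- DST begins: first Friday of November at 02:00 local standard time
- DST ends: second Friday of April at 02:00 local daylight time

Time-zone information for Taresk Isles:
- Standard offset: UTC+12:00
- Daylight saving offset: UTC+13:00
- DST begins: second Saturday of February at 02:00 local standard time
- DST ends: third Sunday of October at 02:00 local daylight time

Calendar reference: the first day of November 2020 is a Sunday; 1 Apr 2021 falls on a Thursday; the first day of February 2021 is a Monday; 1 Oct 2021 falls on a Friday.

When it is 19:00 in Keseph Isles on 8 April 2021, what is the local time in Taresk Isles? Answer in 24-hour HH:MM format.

09:00

1 November 2020 is a Sunday, so the first Friday is November 6.
1 April 2021 is a Thursday, so the first Friday is April 2 and the second is April 9.
Daylight saving runs 6 November 2020 – 9 April 2021; 8 April 2021 is inside that window, so Keseph Isles is at UTC−01:00.
19:00 Keseph Isles + 1h = 20:00 UTC.
1 February 2021 is a Monday, so the first Saturday is February 6 and the second is February 13.
1 October 2021 is a Friday, so the first Sunday is October 3 and the third is October 17.
At the standard offset (UTC+12:00), 20:00 UTC + 12h = 08:00 Taresk Isles standard time (rolling into the next day, 9 April 2021).
The standard-time date in Taresk Isles, 9 April 2021, lies within the daylight-saving period (13 February – 17 October), so Taresk Isles is on daylight time, UTC+13:00.
20:00 UTC + 13h = 09:00 Taresk Isles (rolling into the next day, 9 April 2021).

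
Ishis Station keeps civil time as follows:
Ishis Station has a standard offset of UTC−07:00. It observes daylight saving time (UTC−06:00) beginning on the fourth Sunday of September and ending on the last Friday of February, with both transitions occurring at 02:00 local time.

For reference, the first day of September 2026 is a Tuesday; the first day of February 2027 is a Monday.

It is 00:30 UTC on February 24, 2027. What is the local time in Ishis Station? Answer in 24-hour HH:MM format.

1 September 2026 is a Tuesday, so the first Sunday is September 6 and the fourth is September 27.
1 February 2027 is a Monday, so Fridays fall on 5, 12, 19, 26; the last is February 26.
At the standard offset (UTC−07:00), 00:30 UTC − 7h = 17:30 Ishis Station standard time (rolling into the previous day, 23 February 2027).
The standard-time date in Ishis Station, February 23, 2027, lies within the daylight-saving period (27 September 2026 – 26 February 2027), so Ishis Station is on daylight time, UTC−06:00.
00:30 UTC − 6h = 18:30 local (rolling into the previous day, 23 February 2027).

18:30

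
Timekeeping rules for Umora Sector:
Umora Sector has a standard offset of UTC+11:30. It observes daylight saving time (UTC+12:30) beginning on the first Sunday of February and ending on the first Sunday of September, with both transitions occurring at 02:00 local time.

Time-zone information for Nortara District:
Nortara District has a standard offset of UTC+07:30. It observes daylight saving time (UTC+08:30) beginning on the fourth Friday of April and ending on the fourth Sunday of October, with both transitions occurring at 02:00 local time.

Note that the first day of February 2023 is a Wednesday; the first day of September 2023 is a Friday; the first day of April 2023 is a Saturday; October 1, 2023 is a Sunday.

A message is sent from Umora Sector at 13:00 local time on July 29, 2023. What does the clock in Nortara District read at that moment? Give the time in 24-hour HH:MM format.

1 February 2023 is a Wednesday, so the first Sunday is February 5.
1 September 2023 is a Friday, so the first Sunday is September 3.
Daylight saving runs 5 February – 3 September; July 29, 2023 is inside that window, so Umora Sector is at UTC+12:30.
13:00 Umora Sector − 12h30m = 00:30 UTC.
1 April 2023 is a Saturday, so the first Friday is April 7 and the fourth is April 28.
1 October 2023 is a Sunday, so the first Sunday is October 1 and the fourth is October 22.
At the standard offset (UTC+07:30), 00:30 UTC + 7h30m = 08:00 Nortara District standard time.
The standard-time date in Nortara District, July 29, 2023, lies within the daylight-saving period (28 April – 22 October), so Nortara District is on daylight time, UTC+08:30.
00:30 UTC + 8h30m = 09:00 Nortara District.

09:00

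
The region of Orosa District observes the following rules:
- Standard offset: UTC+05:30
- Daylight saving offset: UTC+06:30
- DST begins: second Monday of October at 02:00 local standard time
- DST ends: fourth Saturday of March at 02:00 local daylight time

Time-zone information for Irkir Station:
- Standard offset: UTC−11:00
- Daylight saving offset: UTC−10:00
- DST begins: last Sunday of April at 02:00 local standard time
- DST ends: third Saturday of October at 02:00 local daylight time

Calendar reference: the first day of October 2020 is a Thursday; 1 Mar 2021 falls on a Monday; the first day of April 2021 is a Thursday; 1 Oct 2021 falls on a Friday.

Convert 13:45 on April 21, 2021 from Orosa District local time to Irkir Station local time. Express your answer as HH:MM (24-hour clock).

1 October 2020 is a Thursday, so the first Monday is October 5 and the second is October 12.
1 March 2021 is a Monday, so the first Saturday is March 6 and the fourth is March 27.
Daylight saving runs 12 October 2020 – 27 March 2021; April 21, 2021 is outside that window, so Orosa District is on standard time at UTC+05:30.
13:45 Orosa District − 5h30m = 08:15 UTC.
1 April 2021 is a Thursday, so Sundays fall on 4, 11, 18, 25; the last is April 25.
1 October 2021 is a Friday, so the first Saturday is October 2 and the third is October 16.
At the standard offset (UTC−11:00), 08:15 UTC − 11h = 21:15 Irkir Station standard time (rolling into the previous day, 20 April 2021).
Daylight saving runs 25 April – 16 October; the standard-time date in Irkir Station, April 20, 2021, is outside that window, so Irkir Station is on standard time at UTC−11:00.
08:15 UTC − 11h = 21:15 Irkir Station (rolling into the previous day, 20 April 2021).

21:15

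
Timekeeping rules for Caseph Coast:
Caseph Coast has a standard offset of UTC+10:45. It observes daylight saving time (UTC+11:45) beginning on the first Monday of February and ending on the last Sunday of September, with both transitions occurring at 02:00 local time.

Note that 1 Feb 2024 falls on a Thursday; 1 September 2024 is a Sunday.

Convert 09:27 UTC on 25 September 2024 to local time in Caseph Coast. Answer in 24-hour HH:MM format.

1 February 2024 is a Thursday, so the first Monday is February 5.
1 September 2024 is a Sunday, so Sundays fall on 1, 8, 15, 22, 29; the last is September 29.
At the standard offset (UTC+10:45), 09:27 UTC + 10h45m = 20:12 Caseph Coast standard time.
Daylight saving runs 5 February – 29 September; the standard-time date in Caseph Coast, 25 September 2024, is inside that window, so Caseph Coast is at UTC+11:45.
09:27 UTC + 11h45m = 21:12 local.

21:12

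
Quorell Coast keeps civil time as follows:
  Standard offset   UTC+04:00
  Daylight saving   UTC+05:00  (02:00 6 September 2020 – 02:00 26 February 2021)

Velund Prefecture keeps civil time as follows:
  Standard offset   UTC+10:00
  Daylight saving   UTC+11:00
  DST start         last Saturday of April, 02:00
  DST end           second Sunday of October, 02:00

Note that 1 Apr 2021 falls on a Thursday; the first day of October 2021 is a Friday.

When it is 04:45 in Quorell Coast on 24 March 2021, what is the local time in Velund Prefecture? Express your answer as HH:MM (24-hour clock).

24 March 2021 is outside the daylight-saving period (6 September 2020 – 26 February 2021), so Quorell Coast is on standard time, UTC+04:00.
04:45 Quorell Coast − 4h = 00:45 UTC.
1 April 2021 is a Thursday, so Saturdays fall on 3, 10, 17, 24; the last is April 24.
1 October 2021 is a Friday, so the first Sunday is October 3 and the second is October 10.
At the standard offset (UTC+10:00), 00:45 UTC + 10h = 10:45 Velund Prefecture standard time.
The standard-time date in Velund Prefecture, 24 March 2021, does not fall between 24 April and 10 October, so daylight saving is not in effect and Velund Prefecture is at UTC+10:00.
00:45 UTC + 10h = 10:45 Velund Prefecture.

10:45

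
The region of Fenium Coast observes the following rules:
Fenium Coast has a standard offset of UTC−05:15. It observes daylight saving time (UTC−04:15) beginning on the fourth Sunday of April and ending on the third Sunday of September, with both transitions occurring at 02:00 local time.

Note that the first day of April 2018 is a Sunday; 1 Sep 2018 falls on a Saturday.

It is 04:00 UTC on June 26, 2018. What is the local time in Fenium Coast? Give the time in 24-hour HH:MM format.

23:45

1 April 2018 is a Sunday, so the first Sunday is April 1 and the fourth is April 22.
1 September 2018 is a Saturday, so the first Sunday is September 2 and the third is September 16.
At the standard offset (UTC−05:15), 04:00 UTC − 5h15m = 22:45 Fenium Coast standard time (rolling into the previous day, 25 June 2018).
The standard-time date in Fenium Coast, June 25, 2018, falls between 22 April and 16 September, so daylight saving is in effect and Fenium Coast is at UTC−04:15.
04:00 UTC − 4h15m = 23:45 local (rolling into the previous day, 25 June 2018).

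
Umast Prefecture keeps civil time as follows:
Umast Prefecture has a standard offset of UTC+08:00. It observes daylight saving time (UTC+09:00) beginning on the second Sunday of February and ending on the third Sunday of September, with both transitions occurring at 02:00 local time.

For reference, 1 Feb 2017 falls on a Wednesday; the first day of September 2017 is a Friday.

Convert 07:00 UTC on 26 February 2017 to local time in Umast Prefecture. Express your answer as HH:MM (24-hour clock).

1 February 2017 is a Wednesday, so the first Sunday is February 5 and the second is February 12.
1 September 2017 is a Friday, so the first Sunday is September 3 and the third is September 17.
At the standard offset (UTC+08:00), 07:00 UTC + 8h = 15:00 Umast Prefecture standard time.
The standard-time date in Umast Prefecture, 26 February 2017, lies within the daylight-saving period (12 February – 17 September), so Umast Prefecture is on daylight time, UTC+09:00.
07:00 UTC + 9h = 16:00 local.

16:00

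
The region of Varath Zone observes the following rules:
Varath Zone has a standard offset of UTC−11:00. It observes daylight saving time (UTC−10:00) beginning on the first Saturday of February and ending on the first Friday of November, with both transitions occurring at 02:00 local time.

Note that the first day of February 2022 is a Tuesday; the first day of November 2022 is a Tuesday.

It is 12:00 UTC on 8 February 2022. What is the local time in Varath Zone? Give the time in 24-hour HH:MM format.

1 February 2022 is a Tuesday, so the first Saturday is February 5.
1 November 2022 is a Tuesday, so the first Friday is November 4.
At the standard offset (UTC−11:00), 12:00 UTC − 11h = 01:00 Varath Zone standard time.
Daylight saving runs 5 February – 4 November; the standard-time date in Varath Zone, 8 February 2022, is inside that window, so Varath Zone is at UTC−10:00.
12:00 UTC − 10h = 02:00 local.

02:00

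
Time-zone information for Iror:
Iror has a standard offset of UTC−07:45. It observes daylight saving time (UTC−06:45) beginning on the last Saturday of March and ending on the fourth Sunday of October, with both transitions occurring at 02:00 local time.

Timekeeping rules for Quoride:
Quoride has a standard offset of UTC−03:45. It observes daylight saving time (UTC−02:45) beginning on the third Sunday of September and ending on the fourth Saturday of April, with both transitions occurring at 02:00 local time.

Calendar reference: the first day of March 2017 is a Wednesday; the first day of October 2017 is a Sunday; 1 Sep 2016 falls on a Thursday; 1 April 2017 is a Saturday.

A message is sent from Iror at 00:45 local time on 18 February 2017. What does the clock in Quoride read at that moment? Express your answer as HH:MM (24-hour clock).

1 March 2017 is a Wednesday, so Saturdays fall on 4, 11, 18, 25; the last is March 25.
1 October 2017 is a Sunday, so the first Sunday is October 1 and the fourth is October 22.
18 February 2017 does not fall between 25 March and 22 October, so daylight saving is not in effect and Iror is at UTC−07:45.
00:45 Iror + 7h45m = 08:30 UTC.
1 September 2016 is a Thursday, so the first Sunday is September 4 and the third is September 18.
1 April 2017 is a Saturday, so the first Saturday is April 1 and the fourth is April 22.
At the standard offset (UTC−03:45), 08:30 UTC − 3h45m = 04:45 Quoride standard time.
The standard-time date in Quoride, 18 February 2017, falls between 18 September 2016 and 22 April 2017, so daylight saving is in effect and Quoride is at UTC−02:45.
08:30 UTC − 2h45m = 05:45 Quoride.

05:45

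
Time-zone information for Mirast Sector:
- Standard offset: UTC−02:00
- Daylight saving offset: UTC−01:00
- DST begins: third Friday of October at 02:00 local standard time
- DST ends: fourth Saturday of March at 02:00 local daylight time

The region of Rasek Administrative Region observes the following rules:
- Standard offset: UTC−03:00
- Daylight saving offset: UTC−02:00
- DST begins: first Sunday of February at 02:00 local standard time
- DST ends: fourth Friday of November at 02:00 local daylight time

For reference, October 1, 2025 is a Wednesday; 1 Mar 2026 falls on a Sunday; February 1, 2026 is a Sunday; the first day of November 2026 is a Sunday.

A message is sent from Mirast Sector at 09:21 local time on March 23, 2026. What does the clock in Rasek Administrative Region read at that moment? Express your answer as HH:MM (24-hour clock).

1 October 2025 is a Wednesday, so the first Friday is October 3 and the third is October 17.
1 March 2026 is a Sunday, so the first Saturday is March 7 and the fourth is March 28.
March 23, 2026 lies within the daylight-saving period (17 October 2025 – 28 March 2026), so Mirast Sector is on daylight time, UTC−01:00.
09:21 Mirast Sector + 1h = 10:21 UTC.
1 February 2026 is a Sunday, so the first Sunday is February 1.
1 November 2026 is a Sunday, so the first Friday is November 6 and the fourth is November 27.
At the standard offset (UTC−03:00), 10:21 UTC − 3h = 07:21 Rasek Administrative Region standard time.
The standard-time date in Rasek Administrative Region, March 23, 2026, falls between 1 February and 27 November, so daylight saving is in effect and Rasek Administrative Region is at UTC−02:00.
10:21 UTC − 2h = 08:21 Rasek Administrative Region.

08:21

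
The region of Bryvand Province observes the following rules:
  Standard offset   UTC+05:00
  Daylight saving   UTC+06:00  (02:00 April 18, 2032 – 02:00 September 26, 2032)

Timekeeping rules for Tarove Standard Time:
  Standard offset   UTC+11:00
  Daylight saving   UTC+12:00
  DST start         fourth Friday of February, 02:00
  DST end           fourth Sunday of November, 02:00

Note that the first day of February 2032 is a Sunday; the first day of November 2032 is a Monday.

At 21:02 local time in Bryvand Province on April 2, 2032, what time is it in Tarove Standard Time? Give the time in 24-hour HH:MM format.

Daylight saving runs 18 April – 26 September; April 2, 2032 is outside that window, so Bryvand Province is on standard time at UTC+05:00.
21:02 Bryvand Province − 5h = 16:02 UTC.
1 February 2032 is a Sunday, so the first Friday is February 6 and the fourth is February 27.
1 November 2032 is a Monday, so the first Sunday is November 7 and the fourth is November 28.
At the standard offset (UTC+11:00), 16:02 UTC + 11h = 03:02 Tarove Standard Time standard time (rolling into the next day, 3 April 2032).
The standard-time date in Tarove Standard Time, April 3, 2032, lies within the daylight-saving period (27 February – 28 November), so Tarove Standard Time is on daylight time, UTC+12:00.
16:02 UTC + 12h = 04:02 Tarove Standard Time (rolling into the next day, 3 April 2032).

04:02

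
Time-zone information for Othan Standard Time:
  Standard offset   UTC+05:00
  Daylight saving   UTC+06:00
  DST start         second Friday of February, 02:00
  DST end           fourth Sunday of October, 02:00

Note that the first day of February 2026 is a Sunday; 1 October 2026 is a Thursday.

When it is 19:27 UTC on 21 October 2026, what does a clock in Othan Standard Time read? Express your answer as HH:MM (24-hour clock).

01:27

1 February 2026 is a Sunday, so the first Friday is February 6 and the second is February 13.
1 October 2026 is a Thursday, so the first Sunday is October 4 and the fourth is October 25.
At the standard offset (UTC+05:00), 19:27 UTC + 5h = 00:27 Othan Standard Time standard time (rolling into the next day, 22 October 2026).
The standard-time date in Othan Standard Time, 22 October 2026, falls between 13 February and 25 October, so daylight saving is in effect and Othan Standard Time is at UTC+06:00.
19:27 UTC + 6h = 01:27 local (rolling into the next day, 22 October 2026).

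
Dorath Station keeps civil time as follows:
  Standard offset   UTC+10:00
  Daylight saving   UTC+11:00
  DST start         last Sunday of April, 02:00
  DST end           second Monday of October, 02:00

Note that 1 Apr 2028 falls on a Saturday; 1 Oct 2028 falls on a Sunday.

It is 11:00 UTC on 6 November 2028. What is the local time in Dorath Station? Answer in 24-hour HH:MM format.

21:00

1 April 2028 is a Saturday, so Sundays fall on 2, 9, 16, 23, 30; the last is April 30.
1 October 2028 is a Sunday, so the first Monday is October 2 and the second is October 9.
At the standard offset (UTC+10:00), 11:00 UTC + 10h = 21:00 Dorath Station standard time.
Daylight saving runs 30 April – 9 October; the standard-time date in Dorath Station, 6 November 2028, is outside that window, so Dorath Station is on standard time at UTC+10:00.
11:00 UTC + 10h = 21:00 local.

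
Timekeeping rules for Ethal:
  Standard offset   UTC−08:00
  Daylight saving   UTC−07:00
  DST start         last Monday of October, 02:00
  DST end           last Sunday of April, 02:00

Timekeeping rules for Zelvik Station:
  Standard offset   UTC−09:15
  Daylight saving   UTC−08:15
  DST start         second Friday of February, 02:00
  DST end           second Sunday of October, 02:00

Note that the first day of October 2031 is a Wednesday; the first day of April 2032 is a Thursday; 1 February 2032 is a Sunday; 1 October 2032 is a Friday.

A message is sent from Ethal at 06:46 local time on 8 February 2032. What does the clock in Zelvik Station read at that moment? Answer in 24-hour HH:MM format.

1 October 2031 is a Wednesday, so Mondays fall on 6, 13, 20, 27; the last is October 27.
1 April 2032 is a Thursday, so Sundays fall on 4, 11, 18, 25; the last is April 25.
8 February 2032 lies within the daylight-saving period (27 October 2031 – 25 April 2032), so Ethal is on daylight time, UTC−07:00.
06:46 Ethal + 7h = 13:46 UTC.
1 February 2032 is a Sunday, so the first Friday is February 6 and the second is February 13.
1 October 2032 is a Friday, so the first Sunday is October 3 and the second is October 10.
At the standard offset (UTC−09:15), 13:46 UTC − 9h15m = 04:31 Zelvik Station standard time.
The standard-time date in Zelvik Station, 8 February 2032, does not fall between 13 February and 10 October, so daylight saving is not in effect and Zelvik Station is at UTC−09:15.
13:46 UTC − 9h15m = 04:31 Zelvik Station.

04:31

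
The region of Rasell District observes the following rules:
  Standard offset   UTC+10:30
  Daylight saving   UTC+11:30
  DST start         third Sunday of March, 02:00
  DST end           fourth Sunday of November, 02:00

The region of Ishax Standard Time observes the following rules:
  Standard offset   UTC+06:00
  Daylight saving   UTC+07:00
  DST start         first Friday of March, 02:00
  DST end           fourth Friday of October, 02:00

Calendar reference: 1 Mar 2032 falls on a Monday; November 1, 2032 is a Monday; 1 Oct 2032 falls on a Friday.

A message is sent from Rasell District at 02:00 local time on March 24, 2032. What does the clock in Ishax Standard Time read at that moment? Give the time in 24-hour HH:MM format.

21:30

1 March 2032 is a Monday, so the first Sunday is March 7 and the third is March 21.
1 November 2032 is a Monday, so the first Sunday is November 7 and the fourth is November 28.
Daylight saving runs 21 March – 28 November; March 24, 2032 is inside that window, so Rasell District is at UTC+11:30.
02:00 Rasell District − 11h30m = 14:30 UTC (rolling into the previous day, 23 March 2032).
1 March 2032 is a Monday, so the first Friday is March 5.
1 October 2032 is a Friday, so the first Friday is October 1 and the fourth is October 22.
At the standard offset (UTC+06:00), 14:30 UTC + 6h = 20:30 Ishax Standard Time standard time.
The standard-time date in Ishax Standard Time, March 23, 2032, falls between 5 March and 22 October, so daylight saving is in effect and Ishax Standard Time is at UTC+07:00.
14:30 UTC + 7h = 21:30 Ishax Standard Time.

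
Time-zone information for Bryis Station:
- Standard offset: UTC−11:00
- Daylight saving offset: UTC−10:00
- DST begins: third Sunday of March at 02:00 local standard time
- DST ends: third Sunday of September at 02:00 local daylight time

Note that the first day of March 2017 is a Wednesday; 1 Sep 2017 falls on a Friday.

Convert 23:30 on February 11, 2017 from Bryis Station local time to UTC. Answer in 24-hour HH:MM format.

10:30

1 March 2017 is a Wednesday, so the first Sunday is March 5 and the third is March 19.
1 September 2017 is a Friday, so the first Sunday is September 3 and the third is September 17.
February 11, 2017 is outside the daylight-saving period (19 March – 17 September), so Bryis Station is on standard time, UTC−11:00.
23:30 local + 11h = 10:30 UTC (rolling into the next day, 12 February 2017).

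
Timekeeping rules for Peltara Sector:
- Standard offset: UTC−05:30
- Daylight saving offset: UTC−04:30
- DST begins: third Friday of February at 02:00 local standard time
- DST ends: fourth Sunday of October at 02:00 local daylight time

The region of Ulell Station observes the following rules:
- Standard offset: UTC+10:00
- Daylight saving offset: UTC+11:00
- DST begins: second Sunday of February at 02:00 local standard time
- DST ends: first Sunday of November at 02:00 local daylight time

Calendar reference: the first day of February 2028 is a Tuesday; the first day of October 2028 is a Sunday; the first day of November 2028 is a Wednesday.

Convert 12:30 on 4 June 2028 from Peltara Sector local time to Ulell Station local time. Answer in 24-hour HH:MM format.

04:00

1 February 2028 is a Tuesday, so the first Friday is February 4 and the third is February 18.
1 October 2028 is a Sunday, so the first Sunday is October 1 and the fourth is October 22.
Daylight saving runs 18 February – 22 October; 4 June 2028 is inside that window, so Peltara Sector is at UTC−04:30.
12:30 Peltara Sector + 4h30m = 17:00 UTC.
1 February 2028 is a Tuesday, so the first Sunday is February 6 and the second is February 13.
1 November 2028 is a Wednesday, so the first Sunday is November 5.
At the standard offset (UTC+10:00), 17:00 UTC + 10h = 03:00 Ulell Station standard time (rolling into the next day, 5 June 2028).
The standard-time date in Ulell Station, 5 June 2028, falls between 13 February and 5 November, so daylight saving is in effect and Ulell Station is at UTC+11:00.
17:00 UTC + 11h = 04:00 Ulell Station (rolling into the next day, 5 June 2028).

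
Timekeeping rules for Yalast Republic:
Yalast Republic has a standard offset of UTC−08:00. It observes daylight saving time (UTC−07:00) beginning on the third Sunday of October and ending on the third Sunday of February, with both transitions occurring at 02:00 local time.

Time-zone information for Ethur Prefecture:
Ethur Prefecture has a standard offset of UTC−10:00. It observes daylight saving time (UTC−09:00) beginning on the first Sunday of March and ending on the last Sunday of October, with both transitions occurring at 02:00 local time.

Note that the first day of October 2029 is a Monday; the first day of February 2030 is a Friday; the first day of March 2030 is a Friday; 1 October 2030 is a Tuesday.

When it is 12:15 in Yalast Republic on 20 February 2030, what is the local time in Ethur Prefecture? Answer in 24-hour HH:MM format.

1 October 2029 is a Monday, so the first Sunday is October 7 and the third is October 21.
1 February 2030 is a Friday, so the first Sunday is February 3 and the third is February 17.
20 February 2030 does not fall between 21 October 2029 and 17 February 2030, so daylight saving is not in effect and Yalast Republic is at UTC−08:00.
12:15 Yalast Republic + 8h = 20:15 UTC.
1 March 2030 is a Friday, so the first Sunday is March 3.
1 October 2030 is a Tuesday, so Sundays fall on 6, 13, 20, 27; the last is October 27.
At the standard offset (UTC−10:00), 20:15 UTC − 10h = 10:15 Ethur Prefecture standard time.
Daylight saving runs 3 March – 27 October; the standard-time date in Ethur Prefecture, 20 February 2030, is outside that window, so Ethur Prefecture is on standard time at UTC−10:00.
20:15 UTC − 10h = 10:15 Ethur Prefecture.

10:15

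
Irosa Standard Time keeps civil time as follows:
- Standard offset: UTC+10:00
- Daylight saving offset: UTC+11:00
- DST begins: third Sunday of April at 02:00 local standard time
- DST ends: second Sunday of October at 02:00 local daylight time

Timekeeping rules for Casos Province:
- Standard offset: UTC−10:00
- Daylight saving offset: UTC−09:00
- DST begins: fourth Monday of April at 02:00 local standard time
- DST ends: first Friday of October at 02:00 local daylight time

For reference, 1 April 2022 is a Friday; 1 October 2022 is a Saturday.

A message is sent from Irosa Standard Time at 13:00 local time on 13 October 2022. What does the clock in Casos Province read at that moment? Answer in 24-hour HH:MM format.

1 April 2022 is a Friday, so the first Sunday is April 3 and the third is April 17.
1 October 2022 is a Saturday, so the first Sunday is October 2 and the second is October 9.
13 October 2022 is outside the daylight-saving period (17 April – 9 October), so Irosa Standard Time is on standard time, UTC+10:00.
13:00 Irosa Standard Time − 10h = 03:00 UTC.
1 April 2022 is a Friday, so the first Monday is April 4 and the fourth is April 25.
1 October 2022 is a Saturday, so the first Friday is October 7.
At the standard offset (UTC−10:00), 03:00 UTC − 10h = 17:00 Casos Province standard time (rolling into the previous day, 12 October 2022).
Daylight saving runs 25 April – 7 October; the standard-time date in Casos Province, 12 October 2022, is outside that window, so Casos Province is on standard time at UTC−10:00.
03:00 UTC − 10h = 17:00 Casos Province (rolling into the previous day, 12 October 2022).

17:00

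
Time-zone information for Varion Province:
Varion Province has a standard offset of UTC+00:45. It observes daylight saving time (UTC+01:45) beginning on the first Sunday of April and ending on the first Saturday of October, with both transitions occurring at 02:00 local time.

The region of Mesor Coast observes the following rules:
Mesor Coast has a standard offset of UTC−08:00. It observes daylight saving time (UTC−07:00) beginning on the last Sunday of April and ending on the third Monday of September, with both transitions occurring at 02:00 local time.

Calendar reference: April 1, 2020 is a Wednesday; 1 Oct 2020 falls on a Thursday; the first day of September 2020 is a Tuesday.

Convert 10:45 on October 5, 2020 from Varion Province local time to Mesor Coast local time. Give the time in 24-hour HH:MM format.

02:00

1 April 2020 is a Wednesday, so the first Sunday is April 5.
1 October 2020 is a Thursday, so the first Saturday is October 3.
Daylight saving runs 5 April – 3 October; October 5, 2020 is outside that window, so Varion Province is on standard time at UTC+00:45.
10:45 Varion Province − 0h45m = 10:00 UTC.
1 April 2020 is a Wednesday, so Sundays fall on 5, 12, 19, 26; the last is April 26.
1 September 2020 is a Tuesday, so the first Monday is September 7 and the third is September 21.
At the standard offset (UTC−08:00), 10:00 UTC − 8h = 02:00 Mesor Coast standard time.
The standard-time date in Mesor Coast, October 5, 2020, is outside the daylight-saving period (26 April – 21 September), so Mesor Coast is on standard time, UTC−08:00.
10:00 UTC − 8h = 02:00 Mesor Coast.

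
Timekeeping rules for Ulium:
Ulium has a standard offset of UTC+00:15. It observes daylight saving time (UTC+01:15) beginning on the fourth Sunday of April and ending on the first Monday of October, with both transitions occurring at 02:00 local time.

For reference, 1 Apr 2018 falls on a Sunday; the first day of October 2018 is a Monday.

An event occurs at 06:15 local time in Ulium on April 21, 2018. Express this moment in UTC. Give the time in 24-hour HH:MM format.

1 April 2018 is a Sunday, so the first Sunday is April 1 and the fourth is April 22.
1 October 2018 is a Monday, so the first Monday is October 1.
April 21, 2018 is outside the daylight-saving period (22 April – 1 October), so Ulium is on standard time, UTC+00:15.
06:15 local − 0h15m = 06:00 UTC.

06:00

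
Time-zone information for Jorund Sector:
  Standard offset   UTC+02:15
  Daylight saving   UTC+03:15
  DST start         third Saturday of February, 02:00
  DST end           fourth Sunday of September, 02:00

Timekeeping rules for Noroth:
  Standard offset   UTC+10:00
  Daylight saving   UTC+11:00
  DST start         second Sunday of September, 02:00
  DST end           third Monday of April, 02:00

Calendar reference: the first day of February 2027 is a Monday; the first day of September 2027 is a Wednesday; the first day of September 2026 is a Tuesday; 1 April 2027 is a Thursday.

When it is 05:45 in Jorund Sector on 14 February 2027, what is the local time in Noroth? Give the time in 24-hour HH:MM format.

1 February 2027 is a Monday, so the first Saturday is February 6 and the third is February 20.
1 September 2027 is a Wednesday, so the first Sunday is September 5 and the fourth is September 26.
14 February 2027 does not fall between 20 February and 26 September, so daylight saving is not in effect and Jorund Sector is at UTC+02:15.
05:45 Jorund Sector − 2h15m = 03:30 UTC.
1 September 2026 is a Tuesday, so the first Sunday is September 6 and the second is September 13.
1 April 2027 is a Thursday, so the first Monday is April 5 and the third is April 19.
At the standard offset (UTC+10:00), 03:30 UTC + 10h = 13:30 Noroth standard time.
The standard-time date in Noroth, 14 February 2027, lies within the daylight-saving period (13 September 2026 – 19 April 2027), so Noroth is on daylight time, UTC+11:00.
03:30 UTC + 11h = 14:30 Noroth.

14:30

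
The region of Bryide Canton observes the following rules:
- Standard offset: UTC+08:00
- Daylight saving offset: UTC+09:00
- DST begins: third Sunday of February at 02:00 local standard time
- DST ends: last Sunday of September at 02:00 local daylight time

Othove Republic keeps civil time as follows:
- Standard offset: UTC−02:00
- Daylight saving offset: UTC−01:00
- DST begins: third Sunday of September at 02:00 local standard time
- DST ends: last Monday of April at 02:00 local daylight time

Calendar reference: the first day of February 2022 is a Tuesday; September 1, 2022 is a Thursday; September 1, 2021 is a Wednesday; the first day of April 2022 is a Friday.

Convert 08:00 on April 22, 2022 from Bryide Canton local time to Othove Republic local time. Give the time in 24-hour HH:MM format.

1 February 2022 is a Tuesday, so the first Sunday is February 6 and the third is February 20.
1 September 2022 is a Thursday, so Sundays fall on 4, 11, 18, 25; the last is September 25.
April 22, 2022 lies within the daylight-saving period (20 February – 25 September), so Bryide Canton is on daylight time, UTC+09:00.
08:00 Bryide Canton − 9h = 23:00 UTC (rolling into the previous day, 21 April 2022).
1 September 2021 is a Wednesday, so the first Sunday is September 5 and the third is September 19.
1 April 2022 is a Friday, so Mondays fall on 4, 11, 18, 25; the last is April 25.
At the standard offset (UTC−02:00), 23:00 UTC − 2h = 21:00 Othove Republic standard time.
The standard-time date in Othove Republic, April 21, 2022, lies within the daylight-saving period (19 September 2021 – 25 April 2022), so Othove Republic is on daylight time, UTC−01:00.
23:00 UTC − 1h = 22:00 Othove Republic.

22:00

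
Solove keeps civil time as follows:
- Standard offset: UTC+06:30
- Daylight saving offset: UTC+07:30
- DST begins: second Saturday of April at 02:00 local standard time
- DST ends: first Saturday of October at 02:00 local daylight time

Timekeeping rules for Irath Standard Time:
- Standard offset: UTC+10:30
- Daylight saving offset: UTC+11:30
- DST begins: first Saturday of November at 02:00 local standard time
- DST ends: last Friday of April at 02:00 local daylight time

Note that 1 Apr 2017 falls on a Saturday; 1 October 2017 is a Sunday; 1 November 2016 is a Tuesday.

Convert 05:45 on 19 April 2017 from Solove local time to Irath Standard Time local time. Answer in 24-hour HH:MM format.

1 April 2017 is a Saturday, so the first Saturday is April 1 and the second is April 8.
1 October 2017 is a Sunday, so the first Saturday is October 7.
Daylight saving runs 8 April – 7 October; 19 April 2017 is inside that window, so Solove is at UTC+07:30.
05:45 Solove − 7h30m = 22:15 UTC (rolling into the previous day, 18 April 2017).
1 November 2016 is a Tuesday, so the first Saturday is November 5.
1 April 2017 is a Saturday, so Fridays fall on 7, 14, 21, 28; the last is April 28.
At the standard offset (UTC+10:30), 22:15 UTC + 10h30m = 08:45 Irath Standard Time standard time (rolling into the next day, 19 April 2017).
Daylight saving runs 5 November 2016 – 28 April 2017; the standard-time date in Irath Standard Time, 19 April 2017, is inside that window, so Irath Standard Time is at UTC+11:30.
22:15 UTC + 11h30m = 09:45 Irath Standard Time (rolling into the next day, 19 April 2017).

09:45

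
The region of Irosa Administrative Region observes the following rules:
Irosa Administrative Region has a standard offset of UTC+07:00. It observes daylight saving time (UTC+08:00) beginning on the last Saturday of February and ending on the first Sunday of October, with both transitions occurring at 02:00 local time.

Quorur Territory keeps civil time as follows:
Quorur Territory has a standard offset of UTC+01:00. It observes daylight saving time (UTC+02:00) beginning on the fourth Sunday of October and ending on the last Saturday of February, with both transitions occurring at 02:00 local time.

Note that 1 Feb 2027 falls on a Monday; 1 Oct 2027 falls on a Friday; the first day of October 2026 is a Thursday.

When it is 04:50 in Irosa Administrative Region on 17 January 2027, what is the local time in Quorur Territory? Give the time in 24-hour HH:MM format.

1 February 2027 is a Monday, so Saturdays fall on 6, 13, 20, 27; the last is February 27.
1 October 2027 is a Friday, so the first Sunday is October 3.
Daylight saving runs 27 February – 3 October; 17 January 2027 is outside that window, so Irosa Administrative Region is on standard time at UTC+07:00.
04:50 Irosa Administrative Region − 7h = 21:50 UTC (rolling into the previous day, 16 January 2027).
1 October 2026 is a Thursday, so the first Sunday is October 4 and the fourth is October 25.
1 February 2027 is a Monday, so Saturdays fall on 6, 13, 20, 27; the last is February 27.
At the standard offset (UTC+01:00), 21:50 UTC + 1h = 22:50 Quorur Territory standard time.
The standard-time date in Quorur Territory, 16 January 2027, lies within the daylight-saving period (25 October 2026 – 27 February 2027), so Quorur Territory is on daylight time, UTC+02:00.
21:50 UTC + 2h = 23:50 Quorur Territory.

23:50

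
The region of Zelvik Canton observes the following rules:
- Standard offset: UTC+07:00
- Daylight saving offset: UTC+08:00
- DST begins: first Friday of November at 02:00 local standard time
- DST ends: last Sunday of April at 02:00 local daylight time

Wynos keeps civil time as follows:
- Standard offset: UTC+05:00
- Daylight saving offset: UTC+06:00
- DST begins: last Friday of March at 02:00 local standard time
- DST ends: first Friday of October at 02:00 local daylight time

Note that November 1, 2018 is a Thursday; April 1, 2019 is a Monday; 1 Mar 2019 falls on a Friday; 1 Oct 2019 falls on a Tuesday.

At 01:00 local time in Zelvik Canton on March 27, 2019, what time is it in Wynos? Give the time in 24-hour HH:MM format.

1 November 2018 is a Thursday, so the first Friday is November 2.
1 April 2019 is a Monday, so Sundays fall on 7, 14, 21, 28; the last is April 28.
Daylight saving runs 2 November 2018 – 28 April 2019; March 27, 2019 is inside that window, so Zelvik Canton is at UTC+08:00.
01:00 Zelvik Canton − 8h = 17:00 UTC (rolling into the previous day, 26 March 2019).
1 March 2019 is a Friday, so Fridays fall on 1, 8, 15, 22, 29; the last is March 29.
1 October 2019 is a Tuesday, so the first Friday is October 4.
At the standard offset (UTC+05:00), 17:00 UTC + 5h = 22:00 Wynos standard time.
Daylight saving runs 29 March – 4 October; the standard-time date in Wynos, March 26, 2019, is outside that window, so Wynos is on standard time at UTC+05:00.
17:00 UTC + 5h = 22:00 Wynos.

22:00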